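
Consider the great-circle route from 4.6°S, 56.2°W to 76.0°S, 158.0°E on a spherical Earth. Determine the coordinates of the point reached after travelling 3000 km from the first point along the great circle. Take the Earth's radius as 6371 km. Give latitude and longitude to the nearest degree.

≈ 31°S, 60°W

Write both endpoints as unit vectors p₁, p₂ with components (cos φ cos λ, cos φ sin λ, sin φ).
The central angle between the endpoints is δ = arccos(p₁·p₂) ≈ 1.693 rad (97.0°). The total great-circle distance is δ·R ≈ 1.693 × 6371 ≈ 10784 km, so the target fraction is f = 3000/10784 ≈ 0.278.
Interpolate at f ≈ 0.278 with slerp weights a = sin((1−f)δ)/sin δ ≈ 0.947, b = sin(fδ)/sin δ ≈ 0.457.
p = a·p₁ + b·p₂ ≈ (0.422, -0.743, -0.519); φ = arcsin(p_z) ≈ -31.29°, λ = atan2(p_y, p_x) ≈ -60.37°.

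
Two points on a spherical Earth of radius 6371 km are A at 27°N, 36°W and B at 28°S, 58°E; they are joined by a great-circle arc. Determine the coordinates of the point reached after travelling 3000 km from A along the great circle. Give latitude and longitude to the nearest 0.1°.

Convert each endpoint to a unit vector on the sphere (x = cos φ cos λ, y = cos φ sin λ, z = sin φ).
The central angle between the endpoints is δ = arccos(p₁·p₂) ≈ 1.842 rad (105.5°). The total great-circle distance is δ·R ≈ 1.842 × 6371 ≈ 11736 km, so the target fraction is f = 3000/11736 ≈ 0.256.
Interpolate at f ≈ 0.256 with slerp weights a = sin((1−f)δ)/sin δ ≈ 1.017, b = sin(fδ)/sin δ ≈ 0.471.
p = a·p₁ + b·p₂ ≈ (0.954, -0.180, 0.241); φ = arcsin(p_z) ≈ 13.93°, λ = atan2(p_y, p_x) ≈ -10.70°.

≈ 13.9°N, 10.7°W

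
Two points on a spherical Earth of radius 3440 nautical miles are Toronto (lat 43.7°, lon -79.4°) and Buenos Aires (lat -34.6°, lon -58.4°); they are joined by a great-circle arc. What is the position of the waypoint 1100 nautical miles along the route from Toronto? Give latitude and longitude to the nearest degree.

The haversine formula gives a central angle δ ≈ 1.407 rad (80.6°) between the endpoints. The total great-circle distance is δ·R ≈ 1.407 × 3440 ≈ 4839 nmi, so the target fraction is f = 1100/4839 ≈ 0.227.
Interpolate at f ≈ 0.227 with slerp weights a = sin((1−f)δ)/sin δ ≈ 0.897, b = sin(fδ)/sin δ ≈ 0.319.
p = a·p₁ + b·p₂ ≈ (0.257, -0.861, 0.439); φ = arcsin(p_z) ≈ 26.04°, λ = atan2(p_y, p_x) ≈ -73.40°.

≈ lat 26°, lon -73°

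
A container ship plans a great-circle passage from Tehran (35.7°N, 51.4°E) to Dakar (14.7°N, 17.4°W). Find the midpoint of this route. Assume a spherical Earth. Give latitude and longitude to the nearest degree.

≈ 30°N, 14°E

The haversine formula gives a central angle δ ≈ 1.124 rad (64.4°) between the endpoints.
Interpolate at f = 1/2 with slerp weights a = sin((1−f)δ)/sin δ ≈ 0.591, b = sin(fδ)/sin δ ≈ 0.591.
p = a·p₁ + b·p₂ ≈ (0.845, 0.204, 0.495); φ = arcsin(p_z) ≈ 29.65°, λ = atan2(p_y, p_x) ≈ 13.58°.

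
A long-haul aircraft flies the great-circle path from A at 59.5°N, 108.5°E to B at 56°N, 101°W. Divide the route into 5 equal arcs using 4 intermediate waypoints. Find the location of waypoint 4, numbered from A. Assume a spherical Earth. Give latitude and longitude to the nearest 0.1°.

Convert each endpoint to a unit vector on the sphere (x = cos φ cos λ, y = cos φ sin λ, z = sin φ).
The central angle between the endpoints is δ = arccos(p₁·p₂) ≈ 1.085 rad (62.1°).
Interpolate at f = 4/5 with slerp weights a = sin((1−f)δ)/sin δ ≈ 0.243, b = sin(fδ)/sin δ ≈ 0.863.
p = a·p₁ + b·p₂ ≈ (-0.131, -0.356, 0.925); φ = arcsin(p_z) ≈ 67.68°, λ = atan2(p_y, p_x) ≈ -110.22°.

≈ 67.7°N, 110.2°W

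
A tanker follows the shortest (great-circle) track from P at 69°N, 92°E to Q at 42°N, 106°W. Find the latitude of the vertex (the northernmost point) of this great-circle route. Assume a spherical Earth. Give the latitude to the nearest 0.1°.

The great circle lies in the plane with unit normal n̂ = (p₁ × p₂)/|p₁ × p₂|.
Here n̂_z ≈ +0.089; the vertex latitude is φ_max = arccos|n̂_z| ≈ 84.9°.
Check via Clairaut: cos φ_max = |cos φ₁| · sin C = cos(69.0°)·sin(14.3°) ≈ 0.089, again giving ≈ 84.9°.

≈ 84.9°N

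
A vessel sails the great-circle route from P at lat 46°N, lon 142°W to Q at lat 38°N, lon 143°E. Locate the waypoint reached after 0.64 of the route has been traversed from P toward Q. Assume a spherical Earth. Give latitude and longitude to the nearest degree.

≈ lat 47°N, lon 167°E

Convert each endpoint to a unit vector on the sphere (x = cos φ cos λ, y = cos φ sin λ, z = sin φ).
The central angle between the endpoints is δ = arccos(p₁·p₂) ≈ 0.946 rad (54.2°).
Interpolate at f = 0.64 with slerp weights a = sin((1−f)δ)/sin δ ≈ 0.412, b = sin(fδ)/sin δ ≈ 0.702.
p = a·p₁ + b·p₂ ≈ (-0.667, 0.157, 0.728); φ = arcsin(p_z) ≈ 46.75°, λ = atan2(p_y, p_x) ≈ 166.78°.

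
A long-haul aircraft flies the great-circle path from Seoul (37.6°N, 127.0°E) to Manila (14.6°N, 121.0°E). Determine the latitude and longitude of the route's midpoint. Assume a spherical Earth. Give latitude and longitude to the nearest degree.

≈ (26°N, 124°E)

The haversine formula gives a central angle δ ≈ 0.412 rad (23.6°) between the endpoints.
Interpolate at f = 1/2 with slerp weights a = sin((1−f)δ)/sin δ ≈ 0.511, b = sin(fδ)/sin δ ≈ 0.511.
p = a·p₁ + b·p₂ ≈ (-0.498, 0.747, 0.440); φ = arcsin(p_z) ≈ 26.13°, λ = atan2(p_y, p_x) ≈ 123.70°.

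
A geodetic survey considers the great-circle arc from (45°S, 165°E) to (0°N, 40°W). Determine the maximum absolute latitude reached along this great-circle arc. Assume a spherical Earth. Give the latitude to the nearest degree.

≈ 67°S

The great circle lies in the plane with unit normal n̂ = (p₁ × p₂)/|p₁ × p₂|.
Here n̂_z ≈ +0.389; the vertex latitude is φ_max = arccos|n̂_z| ≈ 67.1°.
Check via Clairaut: cos φ_max = |cos φ₁| · sin C = cos(45.0°)·sin(146.6°) ≈ 0.389, again giving ≈ 67.1°.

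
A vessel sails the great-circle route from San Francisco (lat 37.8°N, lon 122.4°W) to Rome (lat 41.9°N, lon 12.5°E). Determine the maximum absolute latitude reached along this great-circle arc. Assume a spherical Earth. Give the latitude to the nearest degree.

The great circle lies in the plane with unit normal n̂ = (p₁ × p₂)/|p₁ × p₂|.
Here n̂_z ≈ +0.417; the vertex latitude is φ_max = arccos|n̂_z| ≈ 65.4°.

≈ 65°N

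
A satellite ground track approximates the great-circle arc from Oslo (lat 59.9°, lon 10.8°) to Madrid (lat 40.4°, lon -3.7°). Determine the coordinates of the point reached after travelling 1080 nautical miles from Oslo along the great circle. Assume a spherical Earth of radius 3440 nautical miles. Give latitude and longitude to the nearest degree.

≈ lat 44°, lon -2°

Convert each endpoint to a unit vector on the sphere (x = cos φ cos λ, y = cos φ sin λ, z = sin φ).
The central angle between the endpoints is δ = arccos(p₁·p₂) ≈ 0.375 rad (21.5°). The total great-circle distance is δ·R ≈ 0.375 × 3440 ≈ 1290 nmi, so the target fraction is f = 1080/1290 ≈ 0.837.
Interpolate at f ≈ 0.837 with slerp weights a = sin((1−f)δ)/sin δ ≈ 0.167, b = sin(fδ)/sin δ ≈ 0.843.
p = a·p₁ + b·p₂ ≈ (0.723, -0.026, 0.691); φ = arcsin(p_z) ≈ 43.68°, λ = atan2(p_y, p_x) ≈ -2.04°.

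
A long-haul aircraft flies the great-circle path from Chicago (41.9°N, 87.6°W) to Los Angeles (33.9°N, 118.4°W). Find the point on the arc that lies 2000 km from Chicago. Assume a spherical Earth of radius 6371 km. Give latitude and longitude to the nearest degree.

≈ 37°N, 110°W

From cos δ = sin φ₁ sin φ₂ + cos φ₁ cos φ₂ cos Δλ, the central angle is δ ≈ 0.444 rad (25.4°). The total great-circle distance is δ·R ≈ 0.444 × 6371 ≈ 2827 km, so the target fraction is f = 2000/2827 ≈ 0.707.
Interpolate at f ≈ 0.707 with slerp weights a = sin((1−f)δ)/sin δ ≈ 0.302, b = sin(fδ)/sin δ ≈ 0.719.
p = a·p₁ + b·p₂ ≈ (-0.275, -0.749, 0.603); φ = arcsin(p_z) ≈ 37.05°, λ = atan2(p_y, p_x) ≈ -110.12°.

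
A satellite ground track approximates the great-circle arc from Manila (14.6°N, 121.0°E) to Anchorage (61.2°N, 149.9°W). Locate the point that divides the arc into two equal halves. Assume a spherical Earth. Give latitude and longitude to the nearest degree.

Write both endpoints as unit vectors p₁, p₂ with components (cos φ cos λ, cos φ sin λ, sin φ).
The central angle between the endpoints is δ = arccos(p₁·p₂) ≈ 1.341 rad (76.8°).
Interpolate at f = 1/2 with slerp weights a = sin((1−f)δ)/sin δ ≈ 0.638, b = sin(fδ)/sin δ ≈ 0.638.
p = a·p₁ + b·p₂ ≈ (-0.584, 0.375, 0.720); φ = arcsin(p_z) ≈ 46.05°, λ = atan2(p_y, p_x) ≈ 147.29°.

≈ 46°N, 147°E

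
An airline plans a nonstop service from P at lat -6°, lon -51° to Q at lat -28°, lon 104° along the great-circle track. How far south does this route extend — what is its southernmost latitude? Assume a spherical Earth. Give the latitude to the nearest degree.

The great circle lies in the plane with unit normal n̂ = (p₁ × p₂)/|p₁ × p₂|.
Here n̂_z ≈ +0.558; the vertex latitude is φ_max = arccos|n̂_z| ≈ 56.1°.

≈ -56°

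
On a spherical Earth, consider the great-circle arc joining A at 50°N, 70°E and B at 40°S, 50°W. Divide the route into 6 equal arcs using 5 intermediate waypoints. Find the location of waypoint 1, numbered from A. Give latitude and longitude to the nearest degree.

≈ 41°N, 39°E

Convert each endpoint to a unit vector on the sphere (x = cos φ cos λ, y = cos φ sin λ, z = sin φ).
The central angle between the endpoints is δ = arccos(p₁·p₂) ≈ 2.402 rad (137.6°).
Interpolate at f = 1/6 with slerp weights a = sin((1−f)δ)/sin δ ≈ 1.348, b = sin(fδ)/sin δ ≈ 0.578.
p = a·p₁ + b·p₂ ≈ (0.581, 0.475, 0.661); φ = arcsin(p_z) ≈ 41.37°, λ = atan2(p_y, p_x) ≈ 39.27°.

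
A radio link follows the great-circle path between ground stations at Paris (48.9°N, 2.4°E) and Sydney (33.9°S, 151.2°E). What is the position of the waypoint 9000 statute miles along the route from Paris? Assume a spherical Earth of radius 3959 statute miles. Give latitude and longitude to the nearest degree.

Convert each endpoint to a unit vector on the sphere (x = cos φ cos λ, y = cos φ sin λ, z = sin φ).
The central angle between the endpoints is δ = arccos(p₁·p₂) ≈ 2.662 rad (152.5°). The total great-circle distance is δ·R ≈ 2.662 × 3959 ≈ 10537 mi, so the target fraction is f = 9000/10537 ≈ 0.854.
Interpolate at f ≈ 0.854 with slerp weights a = sin((1−f)δ)/sin δ ≈ 0.820, b = sin(fδ)/sin δ ≈ 1.653.
p = a·p₁ + b·p₂ ≈ (-0.664, 0.683, -0.304); φ = arcsin(p_z) ≈ -17.70°, λ = atan2(p_y, p_x) ≈ 134.16°.

≈ 18°S, 134°E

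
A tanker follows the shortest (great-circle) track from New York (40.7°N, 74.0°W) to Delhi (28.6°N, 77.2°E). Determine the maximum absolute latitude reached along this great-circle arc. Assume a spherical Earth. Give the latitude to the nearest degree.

≈ 71°N

The great circle lies in the plane with unit normal n̂ = (p₁ × p₂)/|p₁ × p₂|.
Here n̂_z ≈ +0.333; the vertex latitude is φ_max = arccos|n̂_z| ≈ 70.5°.
Check via Clairaut: cos φ_max = |cos φ₁| · sin C = cos(40.7°)·sin(26.1°) ≈ 0.333, again giving ≈ 70.5°.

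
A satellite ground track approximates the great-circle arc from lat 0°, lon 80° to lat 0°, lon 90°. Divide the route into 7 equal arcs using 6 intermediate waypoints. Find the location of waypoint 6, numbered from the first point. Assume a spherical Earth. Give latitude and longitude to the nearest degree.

≈ lat 0°, lon 89°

The haversine formula gives a central angle δ ≈ 0.175 rad (10.0°) between the endpoints.
Interpolate at f = 6/7 with slerp weights a = sin((1−f)δ)/sin δ ≈ 0.144, b = sin(fδ)/sin δ ≈ 0.858.
p = a·p₁ + b·p₂ ≈ (0.025, 1.000, 0.000); φ = arcsin(p_z) ≈ 0.00°, λ = atan2(p_y, p_x) ≈ 88.57°.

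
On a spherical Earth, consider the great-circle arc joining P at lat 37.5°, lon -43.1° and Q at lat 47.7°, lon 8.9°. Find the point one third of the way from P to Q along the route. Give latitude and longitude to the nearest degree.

≈ lat 43°, lon -28°

Convert each endpoint to a unit vector on the sphere (x = cos φ cos λ, y = cos φ sin λ, z = sin φ).
The central angle between the endpoints is δ = arccos(p₁·p₂) ≈ 0.678 rad (38.8°).
Interpolate at f = 1/3 with slerp weights a = sin((1−f)δ)/sin δ ≈ 0.696, b = sin(fδ)/sin δ ≈ 0.357.
p = a·p₁ + b·p₂ ≈ (0.641, -0.340, 0.688); φ = arcsin(p_z) ≈ 43.48°, λ = atan2(p_y, p_x) ≈ -27.96°.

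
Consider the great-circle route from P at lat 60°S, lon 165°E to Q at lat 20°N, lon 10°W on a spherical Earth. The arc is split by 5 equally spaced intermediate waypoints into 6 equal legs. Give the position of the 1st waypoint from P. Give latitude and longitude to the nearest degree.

≈ lat 83°S, lon 142°E

The haversine formula gives a central angle δ ≈ 2.441 rad (139.8°) between the endpoints.
Interpolate at f = 1/6 with slerp weights a = sin((1−f)δ)/sin δ ≈ 1.387, b = sin(fδ)/sin δ ≈ 0.614.
p = a·p₁ + b·p₂ ≈ (-0.102, 0.079, -0.992); φ = arcsin(p_z) ≈ -82.56°, λ = atan2(p_y, p_x) ≈ 142.17°.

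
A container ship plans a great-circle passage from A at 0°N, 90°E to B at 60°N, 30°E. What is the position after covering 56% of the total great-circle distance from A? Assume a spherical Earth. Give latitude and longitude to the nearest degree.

≈ 37°N, 68°E

Write both endpoints as unit vectors p₁, p₂ with components (cos φ cos λ, cos φ sin λ, sin φ).
The central angle between the endpoints is δ = arccos(p₁·p₂) ≈ 1.318 rad (75.5°).
Interpolate at f = 0.56 with slerp weights a = sin((1−f)δ)/sin δ ≈ 0.566, b = sin(fδ)/sin δ ≈ 0.695.
p = a·p₁ + b·p₂ ≈ (0.301, 0.740, 0.602); φ = arcsin(p_z) ≈ 37.00°, λ = atan2(p_y, p_x) ≈ 67.86°.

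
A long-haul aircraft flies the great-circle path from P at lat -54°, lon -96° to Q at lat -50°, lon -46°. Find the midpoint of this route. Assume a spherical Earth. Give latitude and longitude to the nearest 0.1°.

Write both endpoints as unit vectors p₁, p₂ with components (cos φ cos λ, cos φ sin λ, sin φ).
The central angle between the endpoints is δ = arccos(p₁·p₂) ≈ 0.530 rad (30.4°).
Interpolate at f = 1/2 with slerp weights a = sin((1−f)δ)/sin δ ≈ 0.518, b = sin(fδ)/sin δ ≈ 0.518.
p = a·p₁ + b·p₂ ≈ (0.200, -0.542, -0.816); φ = arcsin(p_z) ≈ -54.69°, λ = atan2(p_y, p_x) ≈ -69.81°.

≈ lat -54.7°, lon -69.8°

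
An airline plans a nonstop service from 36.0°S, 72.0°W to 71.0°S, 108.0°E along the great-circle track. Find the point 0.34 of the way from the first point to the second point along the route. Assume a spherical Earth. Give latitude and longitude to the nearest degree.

Write both endpoints as unit vectors p₁, p₂ with components (cos φ cos λ, cos φ sin λ, sin φ).
The central angle between the endpoints is δ = arccos(p₁·p₂) ≈ 1.274 rad (73.0°).
Interpolate at f = 0.34 with slerp weights a = sin((1−f)δ)/sin δ ≈ 0.779, b = sin(fδ)/sin δ ≈ 0.439.
p = a·p₁ + b·p₂ ≈ (0.151, -0.464, -0.873); φ = arcsin(p_z) ≈ -60.82°, λ = atan2(p_y, p_x) ≈ -72.00°.

≈ 61°S, 72°W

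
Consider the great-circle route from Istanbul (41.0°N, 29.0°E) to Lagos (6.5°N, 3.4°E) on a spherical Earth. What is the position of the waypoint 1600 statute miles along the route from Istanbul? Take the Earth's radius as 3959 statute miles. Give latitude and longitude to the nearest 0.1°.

Convert each endpoint to a unit vector on the sphere (x = cos φ cos λ, y = cos φ sin λ, z = sin φ).
The central angle between the endpoints is δ = arccos(p₁·p₂) ≈ 0.722 rad (41.4°). The total great-circle distance is δ·R ≈ 0.722 × 3959 ≈ 2858 mi, so the target fraction is f = 1600/2858 ≈ 0.560.
Interpolate at f ≈ 0.560 with slerp weights a = sin((1−f)δ)/sin δ ≈ 0.473, b = sin(fδ)/sin δ ≈ 0.595.
p = a·p₁ + b·p₂ ≈ (0.902, 0.208, 0.378); φ = arcsin(p_z) ≈ 22.18°, λ = atan2(p_y, p_x) ≈ 12.99°.

≈ (22.2°N, 13.0°E)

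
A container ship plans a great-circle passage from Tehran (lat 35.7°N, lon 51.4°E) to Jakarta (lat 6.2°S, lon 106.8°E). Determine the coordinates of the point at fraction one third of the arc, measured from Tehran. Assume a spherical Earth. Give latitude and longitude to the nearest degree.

From cos δ = sin φ₁ sin φ₂ + cos φ₁ cos φ₂ cos Δλ, the central angle is δ ≈ 1.164 rad (66.7°).
Interpolate at f = 1/3 with slerp weights a = sin((1−f)δ)/sin δ ≈ 0.763, b = sin(fδ)/sin δ ≈ 0.412.
p = a·p₁ + b·p₂ ≈ (0.268, 0.876, 0.401); φ = arcsin(p_z) ≈ 23.61°, λ = atan2(p_y, p_x) ≈ 72.99°.

≈ lat 24°N, lon 73°E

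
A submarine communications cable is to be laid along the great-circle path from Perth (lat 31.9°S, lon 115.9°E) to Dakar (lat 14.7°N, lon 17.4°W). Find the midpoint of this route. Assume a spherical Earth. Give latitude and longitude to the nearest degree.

Write both endpoints as unit vectors p₁, p₂ with components (cos φ cos λ, cos φ sin λ, sin φ).
The central angle between the endpoints is δ = arccos(p₁·p₂) ≈ 2.342 rad (134.2°).
Interpolate at f = 1/2 with slerp weights a = sin((1−f)δ)/sin δ ≈ 1.285, b = sin(fδ)/sin δ ≈ 1.285.
p = a·p₁ + b·p₂ ≈ (0.710, 0.610, -0.353); φ = arcsin(p_z) ≈ -20.67°, λ = atan2(p_y, p_x) ≈ 40.67°.

≈ lat 21°S, lon 41°E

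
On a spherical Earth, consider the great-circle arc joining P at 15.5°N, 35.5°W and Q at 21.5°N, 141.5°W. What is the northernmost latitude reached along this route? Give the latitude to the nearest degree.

≈ 29°N

The great circle lies in the plane with unit normal n̂ = (p₁ × p₂)/|p₁ × p₂|.
Here n̂_z ≈ -0.872; the vertex latitude is φ_max = arccos|n̂_z| ≈ 29.4°.
Check via Clairaut: cos φ_max = |cos φ₁| · sin C = cos(15.5°)·sin(64.8°) ≈ 0.872, again giving ≈ 29.4°.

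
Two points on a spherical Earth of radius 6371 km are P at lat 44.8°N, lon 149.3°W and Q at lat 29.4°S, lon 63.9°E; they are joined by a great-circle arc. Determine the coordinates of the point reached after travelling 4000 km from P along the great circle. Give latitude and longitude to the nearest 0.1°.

Convert each endpoint to a unit vector on the sphere (x = cos φ cos λ, y = cos φ sin λ, z = sin φ).
The central angle between the endpoints is δ = arccos(p₁·p₂) ≈ 2.612 rad (149.7°). The total great-circle distance is δ·R ≈ 2.612 × 6371 ≈ 16643 km, so the target fraction is f = 4000/16643 ≈ 0.240.
Interpolate at f ≈ 0.240 with slerp weights a = sin((1−f)δ)/sin δ ≈ 1.814, b = sin(fδ)/sin δ ≈ 1.163.
p = a·p₁ + b·p₂ ≈ (-0.661, 0.253, 0.707); φ = arcsin(p_z) ≈ 44.97°, λ = atan2(p_y, p_x) ≈ 159.02°.

≈ lat 45.0°N, lon 159.0°E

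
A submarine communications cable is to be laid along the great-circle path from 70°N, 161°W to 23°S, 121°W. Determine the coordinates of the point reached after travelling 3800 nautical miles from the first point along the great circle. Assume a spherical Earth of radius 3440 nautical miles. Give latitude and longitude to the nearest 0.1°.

≈ 10.2°N, 128.2°W

Write both endpoints as unit vectors p₁, p₂ with components (cos φ cos λ, cos φ sin λ, sin φ).
The central angle between the endpoints is δ = arccos(p₁·p₂) ≈ 1.697 rad (97.2°). The total great-circle distance is δ·R ≈ 1.697 × 3440 ≈ 5838 nmi, so the target fraction is f = 3800/5838 ≈ 0.651.
Interpolate at f ≈ 0.651 with slerp weights a = sin((1−f)δ)/sin δ ≈ 0.563, b = sin(fδ)/sin δ ≈ 0.900.
p = a·p₁ + b·p₂ ≈ (-0.609, -0.773, 0.177); φ = arcsin(p_z) ≈ 10.20°, λ = atan2(p_y, p_x) ≈ -128.22°.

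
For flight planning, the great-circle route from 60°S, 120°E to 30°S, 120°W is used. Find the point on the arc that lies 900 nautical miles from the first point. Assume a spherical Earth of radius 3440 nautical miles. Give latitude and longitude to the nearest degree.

Convert each endpoint to a unit vector on the sphere (x = cos φ cos λ, y = cos φ sin λ, z = sin φ).
The central angle between the endpoints is δ = arccos(p₁·p₂) ≈ 1.353 rad (77.5°). The total great-circle distance is δ·R ≈ 1.353 × 3440 ≈ 4653 nmi, so the target fraction is f = 900/4653 ≈ 0.193.
Interpolate at f ≈ 0.193 with slerp weights a = sin((1−f)δ)/sin δ ≈ 0.909, b = sin(fδ)/sin δ ≈ 0.265.
p = a·p₁ + b·p₂ ≈ (-0.342, 0.195, -0.919); φ = arcsin(p_z) ≈ -66.83°, λ = atan2(p_y, p_x) ≈ 150.33°.

≈ 67°S, 150°E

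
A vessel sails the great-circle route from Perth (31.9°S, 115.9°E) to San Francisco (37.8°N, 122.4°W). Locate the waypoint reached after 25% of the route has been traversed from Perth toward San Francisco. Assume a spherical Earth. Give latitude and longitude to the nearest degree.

≈ 15°S, 147°E

Convert each endpoint to a unit vector on the sphere (x = cos φ cos λ, y = cos φ sin λ, z = sin φ).
The central angle between the endpoints is δ = arccos(p₁·p₂) ≈ 2.314 rad (132.6°).
Interpolate at f = 0.25 with slerp weights a = sin((1−f)δ)/sin δ ≈ 1.339, b = sin(fδ)/sin δ ≈ 0.742.
p = a·p₁ + b·p₂ ≈ (-0.811, 0.528, -0.253); φ = arcsin(p_z) ≈ -14.65°, λ = atan2(p_y, p_x) ≈ 146.95°.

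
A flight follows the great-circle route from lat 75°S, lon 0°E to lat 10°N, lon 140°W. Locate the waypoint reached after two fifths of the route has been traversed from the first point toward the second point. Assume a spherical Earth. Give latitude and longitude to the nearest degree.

≈ lat 55°S, lon 123°W

Convert each endpoint to a unit vector on the sphere (x = cos φ cos λ, y = cos φ sin λ, z = sin φ).
The central angle between the endpoints is δ = arccos(p₁·p₂) ≈ 1.942 rad (111.3°).
Interpolate at f = 2/5 with slerp weights a = sin((1−f)δ)/sin δ ≈ 0.986, b = sin(fδ)/sin δ ≈ 0.752.
p = a·p₁ + b·p₂ ≈ (-0.312, -0.476, -0.822); φ = arcsin(p_z) ≈ -55.28°, λ = atan2(p_y, p_x) ≈ -123.26°.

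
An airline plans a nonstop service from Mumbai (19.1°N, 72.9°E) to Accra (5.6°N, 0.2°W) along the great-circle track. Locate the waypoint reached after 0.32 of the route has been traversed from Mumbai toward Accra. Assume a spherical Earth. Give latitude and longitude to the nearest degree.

The haversine formula gives a central angle δ ≈ 1.261 rad (72.2°) between the endpoints.
Interpolate at f = 0.32 with slerp weights a = sin((1−f)δ)/sin δ ≈ 0.794, b = sin(fδ)/sin δ ≈ 0.412.
p = a·p₁ + b·p₂ ≈ (0.631, 0.716, 0.300); φ = arcsin(p_z) ≈ 17.46°, λ = atan2(p_y, p_x) ≈ 48.60°.

≈ 17°N, 49°E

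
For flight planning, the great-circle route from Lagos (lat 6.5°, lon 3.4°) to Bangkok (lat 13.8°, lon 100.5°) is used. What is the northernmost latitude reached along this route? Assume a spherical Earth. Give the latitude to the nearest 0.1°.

The great circle lies in the plane with unit normal n̂ = (p₁ × p₂)/|p₁ × p₂|.
Here n̂_z ≈ +0.962; the vertex latitude is φ_max = arccos|n̂_z| ≈ 15.9°.
Check via Clairaut: cos φ_max = |cos φ₁| · sin C = cos(6.5°)·sin(75.4°) ≈ 0.962, again giving ≈ 15.9°.

≈ 15.9°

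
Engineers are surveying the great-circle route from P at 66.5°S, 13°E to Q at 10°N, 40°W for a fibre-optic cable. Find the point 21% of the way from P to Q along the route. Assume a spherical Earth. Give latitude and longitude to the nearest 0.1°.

≈ 52.8°S, 10.7°W

Write both endpoints as unit vectors p₁, p₂ with components (cos φ cos λ, cos φ sin λ, sin φ).
The central angle between the endpoints is δ = arccos(p₁·p₂) ≈ 1.494 rad (85.6°).
Interpolate at f = 0.21 with slerp weights a = sin((1−f)δ)/sin δ ≈ 0.927, b = sin(fδ)/sin δ ≈ 0.309.
p = a·p₁ + b·p₂ ≈ (0.594, -0.113, -0.797); φ = arcsin(p_z) ≈ -52.82°, λ = atan2(p_y, p_x) ≈ -10.75°.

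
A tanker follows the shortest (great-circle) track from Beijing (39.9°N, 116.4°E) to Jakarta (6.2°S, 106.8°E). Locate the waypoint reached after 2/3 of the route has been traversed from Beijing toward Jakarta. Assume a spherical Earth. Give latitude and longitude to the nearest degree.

Write both endpoints as unit vectors p₁, p₂ with components (cos φ cos λ, cos φ sin λ, sin φ).
The central angle between the endpoints is δ = arccos(p₁·p₂) ≈ 0.819 rad (46.9°).
Interpolate at f = 2/3 with slerp weights a = sin((1−f)δ)/sin δ ≈ 0.369, b = sin(fδ)/sin δ ≈ 0.711.
p = a·p₁ + b·p₂ ≈ (-0.330, 0.930, 0.160); φ = arcsin(p_z) ≈ 9.21°, λ = atan2(p_y, p_x) ≈ 109.54°.

≈ (9°N, 110°E)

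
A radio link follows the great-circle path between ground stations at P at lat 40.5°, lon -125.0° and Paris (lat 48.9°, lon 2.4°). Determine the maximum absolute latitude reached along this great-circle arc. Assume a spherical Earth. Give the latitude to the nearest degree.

The great circle lies in the plane with unit normal n̂ = (p₁ × p₂)/|p₁ × p₂|.
Here n̂_z ≈ +0.404; the vertex latitude is φ_max = arccos|n̂_z| ≈ 66.2°.
Check via Clairaut: cos φ_max = |cos φ₁| · sin C = cos(40.5°)·sin(32.1°) ≈ 0.404, again giving ≈ 66.2°.

≈ 66°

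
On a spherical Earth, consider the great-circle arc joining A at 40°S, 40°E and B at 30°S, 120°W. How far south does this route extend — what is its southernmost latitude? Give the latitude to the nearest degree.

≈ 76°S

The great circle lies in the plane with unit normal n̂ = (p₁ × p₂)/|p₁ × p₂|.
Here n̂_z ≈ -0.238; the vertex latitude is φ_max = arccos|n̂_z| ≈ 76.2°.
Check via Clairaut: cos φ_max = |cos φ₁| · sin C = cos(40.0°)·sin(161.9°) ≈ 0.238, again giving ≈ 76.2°.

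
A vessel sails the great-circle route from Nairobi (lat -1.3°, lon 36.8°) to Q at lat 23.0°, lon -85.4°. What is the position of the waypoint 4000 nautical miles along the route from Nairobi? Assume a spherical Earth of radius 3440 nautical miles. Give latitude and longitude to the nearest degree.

The haversine formula gives a central angle δ ≈ 2.094 rad (120.0°) between the endpoints. The total great-circle distance is δ·R ≈ 2.094 × 3440 ≈ 7202 nmi, so the target fraction is f = 4000/7202 ≈ 0.555.
Interpolate at f ≈ 0.555 with slerp weights a = sin((1−f)δ)/sin δ ≈ 0.926, b = sin(fδ)/sin δ ≈ 1.059.
p = a·p₁ + b·p₂ ≈ (0.819, -0.418, 0.393); φ = arcsin(p_z) ≈ 23.14°, λ = atan2(p_y, p_x) ≈ -27.01°.

≈ lat 23°, lon -27°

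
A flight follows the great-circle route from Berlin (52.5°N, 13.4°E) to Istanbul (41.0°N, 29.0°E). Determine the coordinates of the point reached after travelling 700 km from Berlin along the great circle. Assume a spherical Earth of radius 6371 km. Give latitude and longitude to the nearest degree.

≈ 48°N, 21°E

The haversine formula gives a central angle δ ≈ 0.273 rad (15.6°) between the endpoints. The total great-circle distance is δ·R ≈ 0.273 × 6371 ≈ 1738 km, so the target fraction is f = 700/1738 ≈ 0.403.
Interpolate at f ≈ 0.403 with slerp weights a = sin((1−f)δ)/sin δ ≈ 0.602, b = sin(fδ)/sin δ ≈ 0.407.
p = a·p₁ + b·p₂ ≈ (0.625, 0.234, 0.745); φ = arcsin(p_z) ≈ 48.13°, λ = atan2(p_y, p_x) ≈ 20.51°.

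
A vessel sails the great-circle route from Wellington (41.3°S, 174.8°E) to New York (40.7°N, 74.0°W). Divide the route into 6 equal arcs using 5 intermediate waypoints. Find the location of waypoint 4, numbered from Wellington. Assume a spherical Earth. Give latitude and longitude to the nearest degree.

≈ (15°N, 114°W)

From cos δ = sin φ₁ sin φ₂ + cos φ₁ cos φ₂ cos Δλ, the central angle is δ ≈ 2.261 rad (129.5°).
Interpolate at f = 4/6 with slerp weights a = sin((1−f)δ)/sin δ ≈ 0.887, b = sin(fδ)/sin δ ≈ 1.294.
p = a·p₁ + b·p₂ ≈ (-0.393, -0.882, 0.258); φ = arcsin(p_z) ≈ 14.96°, λ = atan2(p_y, p_x) ≈ -114.02°.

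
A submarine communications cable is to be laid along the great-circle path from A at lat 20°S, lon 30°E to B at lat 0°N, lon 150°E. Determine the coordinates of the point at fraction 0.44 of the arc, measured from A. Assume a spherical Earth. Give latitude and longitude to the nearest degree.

The haversine formula gives a central angle δ ≈ 2.060 rad (118.0°) between the endpoints.
Interpolate at f = 0.44 with slerp weights a = sin((1−f)δ)/sin δ ≈ 1.036, b = sin(fδ)/sin δ ≈ 0.892.
p = a·p₁ + b·p₂ ≈ (0.070, 0.933, -0.354); φ = arcsin(p_z) ≈ -20.75°, λ = atan2(p_y, p_x) ≈ 85.68°.

≈ lat 21°S, lon 86°E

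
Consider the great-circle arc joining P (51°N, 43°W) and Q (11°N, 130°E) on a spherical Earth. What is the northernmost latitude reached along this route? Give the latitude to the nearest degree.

≈ 85°N

The great circle lies in the plane with unit normal n̂ = (p₁ × p₂)/|p₁ × p₂|.
Here n̂_z ≈ +0.085; the vertex latitude is φ_max = arccos|n̂_z| ≈ 85.1°.
Check via Clairaut: cos φ_max = |cos φ₁| · sin C = cos(51.0°)·sin(7.8°) ≈ 0.085, again giving ≈ 85.1°.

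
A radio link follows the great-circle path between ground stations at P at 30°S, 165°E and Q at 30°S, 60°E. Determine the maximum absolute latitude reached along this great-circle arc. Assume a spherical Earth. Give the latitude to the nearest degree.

≈ 43°S

The great circle lies in the plane with unit normal n̂ = (p₁ × p₂)/|p₁ × p₂|.
Here n̂_z ≈ -0.726; the vertex latitude is φ_max = arccos|n̂_z| ≈ 43.5°.
Check via Clairaut: cos φ_max = |cos φ₁| · sin C = cos(30.0°)·sin(123.1°) ≈ 0.726, again giving ≈ 43.5°.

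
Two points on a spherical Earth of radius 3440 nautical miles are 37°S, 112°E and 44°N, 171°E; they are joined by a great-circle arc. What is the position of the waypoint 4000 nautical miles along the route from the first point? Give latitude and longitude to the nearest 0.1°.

≈ 19.6°N, 149.3°E

Convert each endpoint to a unit vector on the sphere (x = cos φ cos λ, y = cos φ sin λ, z = sin φ).
The central angle between the endpoints is δ = arccos(p₁·p₂) ≈ 1.693 rad (97.0°). The total great-circle distance is δ·R ≈ 1.693 × 3440 ≈ 5825 nmi, so the target fraction is f = 4000/5825 ≈ 0.687.
Interpolate at f ≈ 0.687 with slerp weights a = sin((1−f)δ)/sin δ ≈ 0.510, b = sin(fδ)/sin δ ≈ 0.925.
p = a·p₁ + b·p₂ ≈ (-0.810, 0.482, 0.336); φ = arcsin(p_z) ≈ 19.61°, λ = atan2(p_y, p_x) ≈ 149.26°.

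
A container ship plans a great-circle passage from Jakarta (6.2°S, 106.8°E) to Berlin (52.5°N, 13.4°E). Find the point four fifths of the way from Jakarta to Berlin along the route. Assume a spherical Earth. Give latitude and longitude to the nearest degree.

≈ 48°N, 43°E

The haversine formula gives a central angle δ ≈ 1.693 rad (97.0°) between the endpoints.
Interpolate at f = 4/5 with slerp weights a = sin((1−f)δ)/sin δ ≈ 0.335, b = sin(fδ)/sin δ ≈ 0.984.
p = a·p₁ + b·p₂ ≈ (0.487, 0.457, 0.744); φ = arcsin(p_z) ≈ 48.11°, λ = atan2(p_y, p_x) ≈ 43.22°.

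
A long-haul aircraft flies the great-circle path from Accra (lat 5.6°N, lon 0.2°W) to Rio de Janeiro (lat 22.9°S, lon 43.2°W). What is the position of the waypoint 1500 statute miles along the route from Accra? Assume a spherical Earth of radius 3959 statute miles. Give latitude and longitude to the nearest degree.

Convert each endpoint to a unit vector on the sphere (x = cos φ cos λ, y = cos φ sin λ, z = sin φ).
The central angle between the endpoints is δ = arccos(p₁·p₂) ≈ 0.886 rad (50.8°). The total great-circle distance is δ·R ≈ 0.886 × 3959 ≈ 3508 mi, so the target fraction is f = 1500/3508 ≈ 0.428.
Interpolate at f ≈ 0.428 with slerp weights a = sin((1−f)δ)/sin δ ≈ 0.627, b = sin(fδ)/sin δ ≈ 0.478.
p = a·p₁ + b·p₂ ≈ (0.945, -0.303, -0.125); φ = arcsin(p_z) ≈ -7.16°, λ = atan2(p_y, p_x) ≈ -17.80°.

≈ lat 7°S, lon 18°W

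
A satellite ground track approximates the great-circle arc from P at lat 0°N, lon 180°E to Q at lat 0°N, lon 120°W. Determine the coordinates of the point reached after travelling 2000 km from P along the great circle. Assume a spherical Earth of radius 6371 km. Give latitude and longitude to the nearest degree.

≈ lat 0°N, lon 162°W

From cos δ = sin φ₁ sin φ₂ + cos φ₁ cos φ₂ cos Δλ, the central angle is δ ≈ 1.047 rad (60.0°). The total great-circle distance is δ·R ≈ 1.047 × 6371 ≈ 6672 km, so the target fraction is f = 2000/6672 ≈ 0.300.
Interpolate at f ≈ 0.300 with slerp weights a = sin((1−f)δ)/sin δ ≈ 0.773, b = sin(fδ)/sin δ ≈ 0.357.
p = a·p₁ + b·p₂ ≈ (-0.951, -0.309, 0.000); φ = arcsin(p_z) ≈ 0.00°, λ = atan2(p_y, p_x) ≈ -162.01°.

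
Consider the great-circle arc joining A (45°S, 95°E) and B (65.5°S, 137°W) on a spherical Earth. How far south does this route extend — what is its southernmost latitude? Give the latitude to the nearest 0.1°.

≈ 74.9°S

The great circle lies in the plane with unit normal n̂ = (p₁ × p₂)/|p₁ × p₂|.
Here n̂_z ≈ +0.261; the vertex latitude is φ_max = arccos|n̂_z| ≈ 74.9°.
Check via Clairaut: cos φ_max = |cos φ₁| · sin C = cos(45.0°)·sin(158.4°) ≈ 0.261, again giving ≈ 74.9°.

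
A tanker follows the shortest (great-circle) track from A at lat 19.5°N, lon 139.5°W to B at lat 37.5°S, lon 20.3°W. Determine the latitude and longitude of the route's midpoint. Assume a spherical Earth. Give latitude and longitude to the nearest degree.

≈ lat 17°S, lon 88°W

Write both endpoints as unit vectors p₁, p₂ with components (cos φ cos λ, cos φ sin λ, sin φ).
The central angle between the endpoints is δ = arccos(p₁·p₂) ≈ 2.175 rad (124.6°).
Interpolate at f = 1/2 with slerp weights a = sin((1−f)δ)/sin δ ≈ 1.076, b = sin(fδ)/sin δ ≈ 1.076.
p = a·p₁ + b·p₂ ≈ (0.029, -0.955, -0.296); φ = arcsin(p_z) ≈ -17.21°, λ = atan2(p_y, p_x) ≈ -88.24°.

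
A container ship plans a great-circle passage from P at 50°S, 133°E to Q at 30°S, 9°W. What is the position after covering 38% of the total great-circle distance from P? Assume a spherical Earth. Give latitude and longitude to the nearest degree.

≈ 70°S, 69°E

Write both endpoints as unit vectors p₁, p₂ with components (cos φ cos λ, cos φ sin λ, sin φ).
The central angle between the endpoints is δ = arccos(p₁·p₂) ≈ 1.626 rad (93.2°).
Interpolate at f = 0.38 with slerp weights a = sin((1−f)δ)/sin δ ≈ 0.847, b = sin(fδ)/sin δ ≈ 0.580.
p = a·p₁ + b·p₂ ≈ (0.125, 0.320, -0.939); φ = arcsin(p_z) ≈ -69.92°, λ = atan2(p_y, p_x) ≈ 68.65°.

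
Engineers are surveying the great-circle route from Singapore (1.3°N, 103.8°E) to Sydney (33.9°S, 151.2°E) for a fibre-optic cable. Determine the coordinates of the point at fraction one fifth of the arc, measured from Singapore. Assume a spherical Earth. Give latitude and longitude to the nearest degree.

Convert each endpoint to a unit vector on the sphere (x = cos φ cos λ, y = cos φ sin λ, z = sin φ).
The central angle between the endpoints is δ = arccos(p₁·p₂) ≈ 0.990 rad (56.7°).
Interpolate at f = 1/5 with slerp weights a = sin((1−f)δ)/sin δ ≈ 0.851, b = sin(fδ)/sin δ ≈ 0.235.
p = a·p₁ + b·p₂ ≈ (-0.374, 0.921, -0.112); φ = arcsin(p_z) ≈ -6.42°, λ = atan2(p_y, p_x) ≈ 112.12°.

≈ 6°S, 112°E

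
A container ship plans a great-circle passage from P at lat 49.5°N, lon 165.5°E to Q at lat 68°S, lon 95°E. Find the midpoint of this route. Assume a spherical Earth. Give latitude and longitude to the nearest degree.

Convert each endpoint to a unit vector on the sphere (x = cos φ cos λ, y = cos φ sin λ, z = sin φ).
The central angle between the endpoints is δ = arccos(p₁·p₂) ≈ 2.244 rad (128.6°).
Interpolate at f = 1/2 with slerp weights a = sin((1−f)δ)/sin δ ≈ 1.153, b = sin(fδ)/sin δ ≈ 1.153.
p = a·p₁ + b·p₂ ≈ (-0.763, 0.618, -0.192); φ = arcsin(p_z) ≈ -11.09°, λ = atan2(p_y, p_x) ≈ 140.99°.

≈ lat 11°S, lon 141°E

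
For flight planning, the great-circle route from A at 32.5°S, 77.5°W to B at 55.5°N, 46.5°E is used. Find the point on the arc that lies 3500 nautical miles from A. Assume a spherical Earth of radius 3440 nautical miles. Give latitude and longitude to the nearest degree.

≈ 15°N, 42°W

Convert each endpoint to a unit vector on the sphere (x = cos φ cos λ, y = cos φ sin λ, z = sin φ).
The central angle between the endpoints is δ = arccos(p₁·p₂) ≈ 2.360 rad (135.2°). The total great-circle distance is δ·R ≈ 2.360 × 3440 ≈ 8119 nmi, so the target fraction is f = 3500/8119 ≈ 0.431.
Interpolate at f ≈ 0.431 with slerp weights a = sin((1−f)δ)/sin δ ≈ 1.383, b = sin(fδ)/sin δ ≈ 1.208.
p = a·p₁ + b·p₂ ≈ (0.723, -0.643, 0.252); φ = arcsin(p_z) ≈ 14.62°, λ = atan2(p_y, p_x) ≈ -41.61°.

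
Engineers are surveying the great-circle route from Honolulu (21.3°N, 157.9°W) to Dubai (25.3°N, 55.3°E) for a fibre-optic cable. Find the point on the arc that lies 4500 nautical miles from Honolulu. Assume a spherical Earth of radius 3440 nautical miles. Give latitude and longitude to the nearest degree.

≈ 55°N, 108°E

Write both endpoints as unit vectors p₁, p₂ with components (cos φ cos λ, cos φ sin λ, sin φ).
The central angle between the endpoints is δ = arccos(p₁·p₂) ≈ 2.153 rad (123.3°). The total great-circle distance is δ·R ≈ 2.153 × 3440 ≈ 7405 nmi, so the target fraction is f = 4500/7405 ≈ 0.608.
Interpolate at f ≈ 0.608 with slerp weights a = sin((1−f)δ)/sin δ ≈ 0.895, b = sin(fδ)/sin δ ≈ 1.156.
p = a·p₁ + b·p₂ ≈ (-0.178, 0.545, 0.819); φ = arcsin(p_z) ≈ 54.99°, λ = atan2(p_y, p_x) ≈ 108.04°.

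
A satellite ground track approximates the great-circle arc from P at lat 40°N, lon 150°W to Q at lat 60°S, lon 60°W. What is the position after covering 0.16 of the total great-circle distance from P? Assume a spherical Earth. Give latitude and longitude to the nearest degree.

≈ lat 23°N, lon 137°W

Convert each endpoint to a unit vector on the sphere (x = cos φ cos λ, y = cos φ sin λ, z = sin φ).
The central angle between the endpoints is δ = arccos(p₁·p₂) ≈ 2.161 rad (123.8°).
Interpolate at f = 0.16 with slerp weights a = sin((1−f)δ)/sin δ ≈ 1.168, b = sin(fδ)/sin δ ≈ 0.408.
p = a·p₁ + b·p₂ ≈ (-0.673, -0.624, 0.397); φ = arcsin(p_z) ≈ 23.42°, λ = atan2(p_y, p_x) ≈ -137.16°.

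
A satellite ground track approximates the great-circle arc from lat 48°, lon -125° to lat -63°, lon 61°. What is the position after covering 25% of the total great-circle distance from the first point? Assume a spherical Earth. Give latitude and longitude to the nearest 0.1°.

≈ lat 7.3°, lon -131.8°

Convert each endpoint to a unit vector on the sphere (x = cos φ cos λ, y = cos φ sin λ, z = sin φ).
The central angle between the endpoints is δ = arccos(p₁·p₂) ≈ 2.873 rad (164.6°).
Interpolate at f = 0.25 with slerp weights a = sin((1−f)δ)/sin δ ≈ 3.148, b = sin(fδ)/sin δ ≈ 2.484.
p = a·p₁ + b·p₂ ≈ (-0.662, -0.739, 0.126); φ = arcsin(p_z) ≈ 7.25°, λ = atan2(p_y, p_x) ≈ -131.82°.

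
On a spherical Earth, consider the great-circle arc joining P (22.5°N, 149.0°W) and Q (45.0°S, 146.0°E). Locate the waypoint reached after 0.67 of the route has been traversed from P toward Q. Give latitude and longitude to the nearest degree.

Write both endpoints as unit vectors p₁, p₂ with components (cos φ cos λ, cos φ sin λ, sin φ).
The central angle between the endpoints is δ = arccos(p₁·p₂) ≈ 1.565 rad (89.7°).
Interpolate at f = 0.67 with slerp weights a = sin((1−f)δ)/sin δ ≈ 0.494, b = sin(fδ)/sin δ ≈ 0.867.
p = a·p₁ + b·p₂ ≈ (-0.899, 0.108, -0.424); φ = arcsin(p_z) ≈ -25.08°, λ = atan2(p_y, p_x) ≈ 173.17°.

≈ (25°S, 173°E)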